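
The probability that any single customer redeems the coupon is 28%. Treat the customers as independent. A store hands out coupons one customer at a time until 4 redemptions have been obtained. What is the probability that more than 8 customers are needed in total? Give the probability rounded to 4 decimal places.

0.8406

Needing more than 8 customers ⇔ fewer than 4 successes in the first 8. With X ~ Binomial(8, 0.28), P(Y > 8) = P(X ≤ 3).
  k=0: C(8,0)·0.28^0·0.72^8 = 0.072220
  k=1: C(8,1)·0.28^1·0.72^7 = 0.224686
  k=2: C(8,2)·0.28^2·0.72^6 = 0.305822
  k=3: C(8,3)·0.28^3·0.72^5 = 0.237862
P(X ≤ 3) = 0.840590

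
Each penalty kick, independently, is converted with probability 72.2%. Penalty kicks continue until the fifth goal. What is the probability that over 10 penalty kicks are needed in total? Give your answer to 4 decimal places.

Needing more than 10 penalty kicks ⇔ fewer than 5 successes in the first 10. With X ~ Binomial(10, 0.722), P(Y > 10) = P(X ≤ 4).
  k=0: C(10,0)·0.722^0·0.278^10 = 0.000003
  k=1: C(10,1)·0.722^1·0.278^9 = 0.000072
  k=2: C(10,2)·0.722^2·0.278^8 = 0.000837
  k=3: C(10,3)·0.722^3·0.278^7 = 0.005796
  k=4: C(10,4)·0.722^4·0.278^6 = 0.026341
P(X ≤ 4) = 0.033048

0.0330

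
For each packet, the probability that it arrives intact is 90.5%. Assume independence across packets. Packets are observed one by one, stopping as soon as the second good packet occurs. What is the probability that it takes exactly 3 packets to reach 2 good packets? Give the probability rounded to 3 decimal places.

0.156

Y = trial on which the second success occurs; negative binomial, r=2, p=0.905.
P(Y=3) = C(2,1) · p^2 · (1−p)^1
= 2 · 0.81903 · 0.095 = 0.15561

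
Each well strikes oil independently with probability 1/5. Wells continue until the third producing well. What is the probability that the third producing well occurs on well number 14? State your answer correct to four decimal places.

Y = trial on which the third success occurs; negative binomial, r=3, p=0.20.
P(Y=14) = C(13,2) · p^3 · (1−p)^11
= 78 · 0.008 · 0.085899 = 0.053601

0.0536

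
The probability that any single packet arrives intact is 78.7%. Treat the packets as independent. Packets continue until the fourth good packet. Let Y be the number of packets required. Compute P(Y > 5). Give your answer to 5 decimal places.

Needing more than 5 packets ⇔ fewer than 4 successes in the first 5. With X ~ Binomial(5, 0.787), P(Y > 5) = P(X ≤ 3).
  k=0: C(5,0)·0.787^0·0.213^5 = 0.0004384
  k=1: C(5,1)·0.787^1·0.213^4 = 0.0080996
  k=2: C(5,2)·0.787^2·0.213^3 = 0.0598533
  k=3: C(5,3)·0.787^3·0.213^2 = 0.2211482
P(X ≤ 3) = 0.2895395

0.28954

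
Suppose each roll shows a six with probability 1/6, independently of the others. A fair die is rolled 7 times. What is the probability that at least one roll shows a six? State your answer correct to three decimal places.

P(at least one) = 1 − P(none) = 1 − (1 − 0.166667)^7
= 1 − 0.27908 = 0.72092

0.721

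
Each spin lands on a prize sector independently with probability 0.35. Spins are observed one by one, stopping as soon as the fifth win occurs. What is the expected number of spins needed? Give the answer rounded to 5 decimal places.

14.28571

Y = total spins until the fifth success; negative binomial with r=5, p=0.35.
E[Y] = r / p = 5 / 0.35 = 14.2857143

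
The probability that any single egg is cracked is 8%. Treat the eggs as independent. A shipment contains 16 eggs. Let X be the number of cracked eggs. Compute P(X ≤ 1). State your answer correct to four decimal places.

0.6299

X ~ Binomial(16, 0.08); P(X ≤ 1) = Σ C(16,k) p^k (1−p)^(16−k) over k:
  k=0: C(16,0)·0.08^0·0.92^16 = 0.263394
  k=1: C(16,1)·0.08^1·0.92^15 = 0.366461
Total = 0.629854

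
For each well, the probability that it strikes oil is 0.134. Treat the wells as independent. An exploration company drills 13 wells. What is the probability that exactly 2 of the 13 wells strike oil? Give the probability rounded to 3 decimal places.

0.288

X ~ Binomial(n=13, p=0.134).
P(X=2) = C(13,2) · p^2 · (1−p)^11
= 78 · 0.017956 · 0.20545 = 0.28774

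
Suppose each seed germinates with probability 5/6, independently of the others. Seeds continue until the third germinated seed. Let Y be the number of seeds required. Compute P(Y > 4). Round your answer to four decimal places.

Needing more than 4 seeds ⇔ fewer than 3 successes in the first 4. With X ~ Binomial(4, 0.833333), P(Y > 4) = P(X ≤ 2).
  k=0: C(4,0)·0.833333^0·0.166667^4 = 0.000772
  k=1: C(4,1)·0.833333^1·0.166667^3 = 0.015432
  k=2: C(4,2)·0.833333^2·0.166667^2 = 0.115741
P(X ≤ 2) = 0.131944

0.1319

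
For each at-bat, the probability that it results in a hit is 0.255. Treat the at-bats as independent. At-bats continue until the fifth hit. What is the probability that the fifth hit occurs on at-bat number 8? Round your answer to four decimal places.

0.0156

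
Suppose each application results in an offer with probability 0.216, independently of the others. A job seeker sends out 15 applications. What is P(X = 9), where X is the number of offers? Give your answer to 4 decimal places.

X ~ Binomial(n=15, p=0.216).
P(X=9) = C(15,9) · p^9 · (1−p)^6
= 5005 · 1.0235e-06 · 0.23222 = 0.001190

0.0012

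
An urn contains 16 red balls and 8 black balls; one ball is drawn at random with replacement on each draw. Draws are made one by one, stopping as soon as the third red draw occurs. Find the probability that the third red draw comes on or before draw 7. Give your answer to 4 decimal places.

0.9547

Finishing within 7 draws ⇔ at least 3 successes in the first 7. With X ~ Binomial(7, 0.666667), P(Y ≤ 7) = 1 − P(X ≤ 2).
  k=0: C(7,0)·0.666667^0·0.333333^7 = 0.000457
  k=1: C(7,1)·0.666667^1·0.333333^6 = 0.006401
  k=2: C(7,2)·0.666667^2·0.333333^5 = 0.038409
1 − 0.045267 = 0.954733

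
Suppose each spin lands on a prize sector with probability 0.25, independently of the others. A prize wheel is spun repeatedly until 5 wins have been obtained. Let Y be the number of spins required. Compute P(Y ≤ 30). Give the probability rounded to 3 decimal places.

0.902

Finishing within 30 spins ⇔ at least 5 successes in the first 30. With X ~ Binomial(30, 0.25), P(Y ≤ 30) = 1 − P(X ≤ 4).
  k=0: C(30,0)·0.25^0·0.75^30 = 0.00018
  k=1: C(30,1)·0.25^1·0.75^29 = 0.00179
  k=2: C(30,2)·0.25^2·0.75^28 = 0.00863
  k=3: C(30,3)·0.25^3·0.75^27 = 0.02685
  k=4: C(30,4)·0.25^4·0.75^26 = 0.06042
1 − 0.09787 = 0.90213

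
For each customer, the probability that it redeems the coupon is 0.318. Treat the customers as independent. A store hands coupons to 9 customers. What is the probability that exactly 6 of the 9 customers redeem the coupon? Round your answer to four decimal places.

X ~ Binomial(n=9, p=0.318).
P(X=6) = C(9,6) · p^6 · (1−p)^3
= 84 · 0.0010341 · 0.31721 = 0.027555

0.0276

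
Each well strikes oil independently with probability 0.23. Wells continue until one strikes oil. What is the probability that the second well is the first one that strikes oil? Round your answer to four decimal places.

0.1771

Geometric (trials to first success), p = 0.23.
P(Y = 2) = (1−p)^1 · p = 0.77 · 0.23 = 0.177100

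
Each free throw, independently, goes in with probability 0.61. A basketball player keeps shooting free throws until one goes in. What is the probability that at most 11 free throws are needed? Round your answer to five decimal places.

0.99997

Y = number of free throws to the first success; geometric, p = 0.61.
P(Y ≤ 11) = 1 − (1−p)^11 = 1 − 0.0000317 = 0.9999683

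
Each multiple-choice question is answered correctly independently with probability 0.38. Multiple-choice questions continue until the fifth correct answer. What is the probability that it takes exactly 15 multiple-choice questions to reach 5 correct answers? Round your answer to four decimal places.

Y = trial on which the fifth success occurs; negative binomial, r=5, p=0.38.
P(Y=15) = C(14,4) · p^5 · (1−p)^10
= 1001 · 0.0079235 · 0.008393 = 0.066569

0.0666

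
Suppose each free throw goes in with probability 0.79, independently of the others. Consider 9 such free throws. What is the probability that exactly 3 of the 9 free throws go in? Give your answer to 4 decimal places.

0.0036

X ~ Binomial(n=9, p=0.79).
P(X=3) = C(9,3) · p^3 · (1−p)^6
= 84 · 0.49304 · 8.5766e-05 = 0.003552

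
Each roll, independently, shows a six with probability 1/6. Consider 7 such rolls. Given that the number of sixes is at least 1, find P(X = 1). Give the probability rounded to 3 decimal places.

0.542

X ~ Binomial(7, 0.166667). Want P(X=1 | X≥1) = P(X=1) / P(X≥1).
P(X=1) = C(7,1)·0.166667^1·0.833333^6 = 0.39071
P(X≥1) = 1 − 0.27908 = 0.72092
Ratio = 0.39071 / 0.72092 = 0.54197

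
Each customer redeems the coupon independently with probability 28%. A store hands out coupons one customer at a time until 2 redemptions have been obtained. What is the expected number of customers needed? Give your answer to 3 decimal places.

7.143

Y = total customers until the second success; negative binomial with r=2, p=0.28.
E[Y] = r / p = 2 / 0.28 = 7.14286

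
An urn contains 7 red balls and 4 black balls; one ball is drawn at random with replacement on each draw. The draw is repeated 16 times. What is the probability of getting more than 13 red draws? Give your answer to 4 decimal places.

X ~ Binomial(16, 0.636364); P(X ≥ 14) = Σ C(16,k) p^k (1−p)^(16−k) over k:
  k=14: C(16,14)·0.636364^14·0.363636^2 = 0.028339
  k=15: C(16,15)·0.636364^15·0.363636^1 = 0.006613
  k=16: C(16,16)·0.636364^16·0.363636^0 = 0.000723
Total = 0.035675

0.0357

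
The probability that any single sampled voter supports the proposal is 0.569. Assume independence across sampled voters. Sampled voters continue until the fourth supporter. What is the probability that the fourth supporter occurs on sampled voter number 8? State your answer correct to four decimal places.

Y = trial on which the fourth success occurs; negative binomial, r=4, p=0.569.
P(Y=8) = C(7,3) · p^4 · (1−p)^4
= 35 · 0.10482 · 0.034507 = 0.126598

0.1266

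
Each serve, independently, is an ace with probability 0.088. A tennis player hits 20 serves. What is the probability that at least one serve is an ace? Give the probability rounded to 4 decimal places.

0.8415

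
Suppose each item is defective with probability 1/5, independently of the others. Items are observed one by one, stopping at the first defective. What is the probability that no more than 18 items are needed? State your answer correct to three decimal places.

0.982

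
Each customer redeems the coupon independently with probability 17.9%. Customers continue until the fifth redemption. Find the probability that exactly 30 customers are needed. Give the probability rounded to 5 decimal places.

0.03152

Y = trial on which the fifth success occurs; negative binomial, r=5, p=0.179.
P(Y=30) = C(29,4) · p^5 · (1−p)^25
= 23751 · 0.00018377 · 0.0072207 = 0.0315156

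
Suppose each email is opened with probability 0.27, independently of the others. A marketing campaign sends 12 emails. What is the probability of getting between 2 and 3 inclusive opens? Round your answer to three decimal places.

X ~ Binomial(12, 0.27); P(2 ≤ X ≤ 3) = Σ C(12,k) p^k (1−p)^(12−k) over k:
  k=2: C(12,2)·0.27^2·0.73^10 = 0.20678
  k=3: C(12,3)·0.27^3·0.73^9 = 0.25493
Total = 0.46171

0.462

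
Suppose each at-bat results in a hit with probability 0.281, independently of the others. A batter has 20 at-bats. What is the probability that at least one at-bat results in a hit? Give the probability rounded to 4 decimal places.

P(at least one) = 1 − P(none) = 1 − (1 − 0.281)^20
= 1 − 0.001363 = 0.998637

0.9986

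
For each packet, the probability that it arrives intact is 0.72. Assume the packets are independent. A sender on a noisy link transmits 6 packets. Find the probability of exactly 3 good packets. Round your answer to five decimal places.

X ~ Binomial(n=6, p=0.72).
P(X=3) = C(6,3) · p^3 · (1−p)^3
= 20 · 0.37325 · 0.021952 = 0.1638708

0.16387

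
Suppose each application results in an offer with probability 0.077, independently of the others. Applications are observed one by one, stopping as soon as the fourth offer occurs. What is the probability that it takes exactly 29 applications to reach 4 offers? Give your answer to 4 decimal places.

0.0155

Y = trial on which the fourth success occurs; negative binomial, r=4, p=0.077.
P(Y=29) = C(28,3) · p^4 · (1−p)^25
= 3276 · 3.5153e-05 · 0.13491 = 0.015536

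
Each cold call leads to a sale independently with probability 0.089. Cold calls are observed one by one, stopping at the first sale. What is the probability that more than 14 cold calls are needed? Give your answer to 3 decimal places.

Y = number of cold calls to the first success; geometric, p = 0.089.
P(Y > 14) = P(first 14 all fail) = (1−p)^14 = 0.27118

0.271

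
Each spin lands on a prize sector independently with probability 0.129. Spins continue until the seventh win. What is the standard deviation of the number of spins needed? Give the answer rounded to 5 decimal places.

Y = total spins until the seventh success; negative binomial with r=7, p=0.129.
SD(Y) = √[r(1−p)/p²] = √(366.3842317) = 19.1411659

19.14117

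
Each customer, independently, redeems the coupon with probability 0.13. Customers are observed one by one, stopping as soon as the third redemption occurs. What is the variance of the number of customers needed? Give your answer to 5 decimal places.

Y = total customers until the third success; negative binomial with r=3, p=0.13.
Var(Y) = r(1−p)/p² = 3·0.87 / 0.13² = 154.4378698

154.43787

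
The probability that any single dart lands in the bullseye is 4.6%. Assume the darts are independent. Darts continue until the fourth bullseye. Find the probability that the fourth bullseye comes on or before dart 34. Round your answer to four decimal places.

Finishing within 34 darts ⇔ at least 4 successes in the first 34. With X ~ Binomial(34, 0.046), P(Y ≤ 34) = 1 − P(X ≤ 3).
  k=0: C(34,0)·0.046^0·0.954^34 = 0.201672
  k=1: C(34,1)·0.046^1·0.954^33 = 0.330623
  k=2: C(34,2)·0.046^2·0.954^32 = 0.263043
  k=3: C(34,3)·0.046^3·0.954^31 = 0.135290
1 − 0.930627 = 0.069373

0.0694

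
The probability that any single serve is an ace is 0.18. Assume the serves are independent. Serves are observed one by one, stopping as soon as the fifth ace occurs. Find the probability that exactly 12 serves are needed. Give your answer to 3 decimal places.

Y = trial on which the fifth success occurs; negative binomial, r=5, p=0.18.
P(Y=12) = C(11,4) · p^5 · (1−p)^7
= 330 · 0.00018896 · 0.24929 = 0.01554

0.016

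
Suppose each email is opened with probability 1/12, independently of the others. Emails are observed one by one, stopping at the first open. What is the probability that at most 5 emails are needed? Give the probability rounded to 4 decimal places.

Y = number of emails to the first success; geometric, p = 0.083333.
P(Y ≤ 5) = 1 − (1−p)^5 = 1 − 0.647228 = 0.352772

0.3528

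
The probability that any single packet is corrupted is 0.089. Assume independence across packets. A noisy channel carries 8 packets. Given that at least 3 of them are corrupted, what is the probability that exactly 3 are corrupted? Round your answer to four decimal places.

0.8833

X ~ Binomial(8, 0.089). Want P(X=3 | X≥3) = P(X=3) / P(X≥3).
P(X=3) = C(8,3)·0.089^3·0.911^5 = 0.024771
P(X≥3) = 1 − 0.474403 − 0.370773 − 0.126779 = 0.028045
Ratio = 0.024771 / 0.028045 = 0.883281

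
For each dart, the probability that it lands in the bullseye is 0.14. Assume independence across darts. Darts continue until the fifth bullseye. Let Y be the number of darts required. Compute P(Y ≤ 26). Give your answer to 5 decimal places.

0.29541

Finishing within 26 darts ⇔ at least 5 successes in the first 26. With X ~ Binomial(26, 0.14), P(Y ≤ 26) = 1 − P(X ≤ 4).
  k=0: C(26,0)·0.14^0·0.86^26 = 0.0198134
  k=1: C(26,1)·0.14^1·0.86^25 = 0.0838615
  k=2: C(26,2)·0.14^2·0.86^24 = 0.1706484
  k=3: C(26,3)·0.14^3·0.86^23 = 0.2222398
  k=4: C(26,4)·0.14^4·0.86^22 = 0.2080268
1 − 0.7045899 = 0.2954101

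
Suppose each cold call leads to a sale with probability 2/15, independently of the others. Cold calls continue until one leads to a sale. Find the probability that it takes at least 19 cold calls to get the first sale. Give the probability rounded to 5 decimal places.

Y = number of cold calls to the first success; geometric, p = 0.133333.
P(Y > 18) = P(first 18 all fail) = (1−p)^18 = 0.0760918

0.07609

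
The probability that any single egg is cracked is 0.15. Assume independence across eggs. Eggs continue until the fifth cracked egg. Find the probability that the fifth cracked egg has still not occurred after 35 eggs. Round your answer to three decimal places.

Needing more than 35 eggs ⇔ fewer than 5 successes in the first 35. With X ~ Binomial(35, 0.15), P(Y > 35) = P(X ≤ 4).
  k=0: C(35,0)·0.15^0·0.85^35 = 0.00339
  k=1: C(35,1)·0.15^1·0.85^34 = 0.02091
  k=2: C(35,2)·0.15^2·0.85^33 = 0.06274
  k=3: C(35,3)·0.15^3·0.85^32 = 0.12178
  k=4: C(35,4)·0.15^4·0.85^31 = 0.17193
P(X ≤ 4) = 0.38075

0.381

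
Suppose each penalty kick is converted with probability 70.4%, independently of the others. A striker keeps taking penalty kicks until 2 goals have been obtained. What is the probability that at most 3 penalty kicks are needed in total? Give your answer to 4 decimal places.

Finishing within 3 penalty kicks ⇔ at least 2 successes in the first 3. With X ~ Binomial(3, 0.704), P(Y ≤ 3) = 1 − P(X ≤ 1).
  k=0: C(3,0)·0.704^0·0.296^3 = 0.025934
  k=1: C(3,1)·0.704^1·0.296^2 = 0.185045
1 − 0.210979 = 0.789021

0.7890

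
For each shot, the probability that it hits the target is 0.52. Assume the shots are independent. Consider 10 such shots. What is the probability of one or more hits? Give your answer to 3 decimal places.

0.999

P(at least one) = 1 − P(none) = 1 − (1 − 0.52)^10
= 1 − 0.00065 = 0.99935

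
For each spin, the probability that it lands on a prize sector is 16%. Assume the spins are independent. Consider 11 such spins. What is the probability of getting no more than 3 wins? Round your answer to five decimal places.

0.91544

X ~ Binomial(11, 0.16); P(X ≤ 3) = Σ C(11,k) p^k (1−p)^(11−k) over k:
  k=0: C(11,0)·0.16^0·0.84^11 = 0.1469170
  k=1: C(11,1)·0.16^1·0.84^10 = 0.3078262
  k=2: C(11,2)·0.16^2·0.84^9 = 0.2931678
  k=3: C(11,3)·0.16^3·0.84^8 = 0.1675244
Total = 0.9154354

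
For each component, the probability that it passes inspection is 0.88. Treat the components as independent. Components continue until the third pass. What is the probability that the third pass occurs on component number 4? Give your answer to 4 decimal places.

0.2453

Y = trial on which the third success occurs; negative binomial, r=3, p=0.88.
P(Y=4) = C(3,2) · p^3 · (1−p)^1
= 3 · 0.68147 · 0.12 = 0.245330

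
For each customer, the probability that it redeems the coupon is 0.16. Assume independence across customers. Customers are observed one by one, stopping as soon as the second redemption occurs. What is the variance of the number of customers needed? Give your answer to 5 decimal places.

65.62500

Y = total customers until the second success; negative binomial with r=2, p=0.16.
Var(Y) = r(1−p)/p² = 2·0.84 / 0.16² = 65.6250000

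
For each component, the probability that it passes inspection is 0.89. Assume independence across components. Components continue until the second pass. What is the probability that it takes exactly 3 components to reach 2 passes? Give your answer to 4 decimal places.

Y = trial on which the second success occurs; negative binomial, r=2, p=0.89.
P(Y=3) = C(2,1) · p^2 · (1−p)^1
= 2 · 0.7921 · 0.11 = 0.174262

0.1743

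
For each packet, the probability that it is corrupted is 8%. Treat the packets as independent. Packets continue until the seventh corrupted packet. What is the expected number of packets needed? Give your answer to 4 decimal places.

Y = total packets until the seventh success; negative binomial with r=7, p=0.08.
E[Y] = r / p = 7 / 0.08 = 87.500000

87.5000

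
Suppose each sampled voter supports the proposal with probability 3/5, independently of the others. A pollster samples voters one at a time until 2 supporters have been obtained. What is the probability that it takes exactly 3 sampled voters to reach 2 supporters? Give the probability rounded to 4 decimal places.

0.2880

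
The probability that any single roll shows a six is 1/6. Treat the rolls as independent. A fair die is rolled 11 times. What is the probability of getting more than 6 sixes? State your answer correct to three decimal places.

0.001

X ~ Binomial(11, 0.166667); P(X ≥ 7) = Σ C(11,k) p^k (1−p)^(11−k) over k:
  k=7: C(11,7)·0.166667^7·0.833333^4 = 0.00057
  k=8: C(11,8)·0.166667^8·0.833333^3 = 0.00006
  k=9: C(11,9)·0.166667^9·0.833333^2 = 0.00000
  k=10: C(11,10)·0.166667^10·0.833333^1 = 0.00000
  k=11: C(11,11)·0.166667^11·0.833333^0 = 0.00000
Total = 0.00063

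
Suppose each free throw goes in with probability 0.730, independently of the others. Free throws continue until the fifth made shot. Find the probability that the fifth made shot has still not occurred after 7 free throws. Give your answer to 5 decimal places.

0.28614

Needing more than 7 free throws ⇔ fewer than 5 successes in the first 7. With X ~ Binomial(7, 0.73), P(Y > 7) = P(X ≤ 4).
  k=0: C(7,0)·0.73^0·0.27^7 = 0.0001046
  k=1: C(7,1)·0.73^1·0.27^6 = 0.0019797
  k=2: C(7,2)·0.73^2·0.27^5 = 0.0160577
  k=3: C(7,3)·0.73^3·0.27^4 = 0.0723589
  k=4: C(7,4)·0.73^4·0.27^3 = 0.1956369
P(X ≤ 4) = 0.2861378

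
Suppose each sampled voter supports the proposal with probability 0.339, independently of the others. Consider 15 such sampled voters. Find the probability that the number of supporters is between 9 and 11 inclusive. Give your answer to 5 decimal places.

X ~ Binomial(15, 0.339); P(9 ≤ X ≤ 11) = Σ C(15,k) p^k (1−p)^(15−k) over k:
  k=9: C(15,9)·0.339^9·0.661^6 = 0.0246837
  k=10: C(15,10)·0.339^10·0.661^5 = 0.0075956
  k=11: C(15,11)·0.339^11·0.661^4 = 0.0017707
Total = 0.0340499

0.03405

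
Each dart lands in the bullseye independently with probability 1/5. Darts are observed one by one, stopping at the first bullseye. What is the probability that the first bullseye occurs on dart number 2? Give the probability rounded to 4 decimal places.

Geometric (trials to first success), p = 0.20.
P(Y = 2) = (1−p)^1 · p = 0.8 · 0.20 = 0.160000

0.1600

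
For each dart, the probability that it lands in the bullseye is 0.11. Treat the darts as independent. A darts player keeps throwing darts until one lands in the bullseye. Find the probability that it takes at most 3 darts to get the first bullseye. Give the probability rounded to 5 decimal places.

0.29503

Y = number of darts to the first success; geometric, p = 0.11.
P(Y ≤ 3) = 1 − (1−p)^3 = 1 − 0.7049690 = 0.2950310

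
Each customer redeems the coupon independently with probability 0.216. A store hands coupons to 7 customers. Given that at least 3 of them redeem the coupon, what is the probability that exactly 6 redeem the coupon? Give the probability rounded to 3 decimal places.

X ~ Binomial(7, 0.216). Want P(X=6 | X≥3) = P(X=6) / P(X≥3).
P(X=6) = C(7,6)·0.216^6·0.784^1 = 0.00056
P(X≥3) = 1 − 0.18206 − 0.35111 − 0.29021 = 0.17662
Ratio = 0.00056 / 0.17662 = 0.00316

0.003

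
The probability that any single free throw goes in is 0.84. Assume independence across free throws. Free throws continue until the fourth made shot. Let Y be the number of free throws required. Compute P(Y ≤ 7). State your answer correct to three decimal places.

Finishing within 7 free throws ⇔ at least 4 successes in the first 7. With X ~ Binomial(7, 0.84), P(Y ≤ 7) = 1 − P(X ≤ 3).
  k=0: C(7,0)·0.84^0·0.16^7 = 0.00000
  k=1: C(7,1)·0.84^1·0.16^6 = 0.00010
  k=2: C(7,2)·0.84^2·0.16^5 = 0.00155
  k=3: C(7,3)·0.84^3·0.16^4 = 0.01360
1 − 0.01525 = 0.98475

0.985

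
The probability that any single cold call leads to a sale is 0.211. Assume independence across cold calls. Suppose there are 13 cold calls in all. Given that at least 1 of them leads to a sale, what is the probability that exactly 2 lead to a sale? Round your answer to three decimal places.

0.268

X ~ Binomial(13, 0.211). Want P(X=2 | X≥1) = P(X=2) / P(X≥1).
P(X=2) = C(13,2)·0.211^2·0.789^11 = 0.25616
P(X≥1) = 1 − 0.04592 = 0.95408
Ratio = 0.25616 / 0.95408 = 0.26849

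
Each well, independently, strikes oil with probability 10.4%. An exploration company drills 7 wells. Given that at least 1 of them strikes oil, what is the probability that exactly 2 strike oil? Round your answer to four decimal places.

0.2445

X ~ Binomial(7, 0.104). Want P(X=2 | X≥1) = P(X=2) / P(X≥1).
P(X=2) = C(7,2)·0.104^2·0.896^5 = 0.131167
P(X≥1) = 1 − 0.463613 = 0.536387
Ratio = 0.131167 / 0.536387 = 0.244539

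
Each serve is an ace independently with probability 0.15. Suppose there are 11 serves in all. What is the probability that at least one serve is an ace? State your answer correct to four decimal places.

P(at least one) = 1 − P(none) = 1 − (1 − 0.15)^11
= 1 − 0.167343 = 0.832657

0.8327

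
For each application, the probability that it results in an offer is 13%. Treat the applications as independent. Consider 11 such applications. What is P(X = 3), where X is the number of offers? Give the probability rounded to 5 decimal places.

0.11898

X ~ Binomial(n=11, p=0.13).
P(X=3) = C(11,3) · p^3 · (1−p)^8
= 165 · 0.002197 · 0.32821 = 0.1189784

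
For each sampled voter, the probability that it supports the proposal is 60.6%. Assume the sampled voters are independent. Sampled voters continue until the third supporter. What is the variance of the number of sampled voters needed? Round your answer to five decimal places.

Y = total sampled voters until the third success; negative binomial with r=3, p=0.606.
Var(Y) = r(1−p)/p² = 3·0.394 / 0.606² = 3.2186387

3.21864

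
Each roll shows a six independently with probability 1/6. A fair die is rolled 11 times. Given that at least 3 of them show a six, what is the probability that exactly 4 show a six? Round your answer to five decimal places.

0.26009

X ~ Binomial(11, 0.166667). Want P(X=4 | X≥3) = P(X=4) / P(X≥3).
P(X=4) = C(11,4)·0.166667^4·0.833333^7 = 0.0710625
P(X≥3) = 1 − 0.1345880 − 0.2960936 − 0.2960936 = 0.2732249
Ratio = 0.0710625 / 0.2732249 = 0.2600878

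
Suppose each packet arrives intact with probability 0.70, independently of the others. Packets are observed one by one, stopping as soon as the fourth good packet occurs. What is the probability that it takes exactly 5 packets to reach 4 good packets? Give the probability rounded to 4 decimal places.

Y = trial on which the fourth success occurs; negative binomial, r=4, p=0.70.
P(Y=5) = C(4,3) · p^4 · (1−p)^1
= 4 · 0.2401 · 0.3 = 0.288120

0.2881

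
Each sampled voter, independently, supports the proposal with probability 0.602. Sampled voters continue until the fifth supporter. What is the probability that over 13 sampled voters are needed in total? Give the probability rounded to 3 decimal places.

0.031

Needing more than 13 sampled voters ⇔ fewer than 5 successes in the first 13. With X ~ Binomial(13, 0.602), P(Y > 13) = P(X ≤ 4).
  k=0: C(13,0)·0.602^0·0.398^13 = 0.00001
  k=1: C(13,1)·0.602^1·0.398^12 = 0.00012
  k=2: C(13,2)·0.602^2·0.398^11 = 0.00112
  k=3: C(13,3)·0.602^3·0.398^10 = 0.00622
  k=4: C(13,4)·0.602^4·0.398^9 = 0.02353
P(X ≤ 4) = 0.03101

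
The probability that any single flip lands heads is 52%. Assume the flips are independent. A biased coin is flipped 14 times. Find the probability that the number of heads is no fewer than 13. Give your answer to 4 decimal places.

0.0015

X ~ Binomial(14, 0.52); P(X ≥ 13) = Σ C(14,k) p^k (1−p)^(14−k) over k:
  k=13: C(14,13)·0.52^13·0.48^1 = 0.001366
  k=14: C(14,14)·0.52^14·0.48^0 = 0.000106
Total = 0.001472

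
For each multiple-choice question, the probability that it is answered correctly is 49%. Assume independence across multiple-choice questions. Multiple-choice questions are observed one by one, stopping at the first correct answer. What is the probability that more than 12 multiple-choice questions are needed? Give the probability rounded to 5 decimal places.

Y = number of multiple-choice questions to the first success; geometric, p = 0.49.
P(Y > 12) = P(first 12 all fail) = (1−p)^12 = 0.0003096

0.00031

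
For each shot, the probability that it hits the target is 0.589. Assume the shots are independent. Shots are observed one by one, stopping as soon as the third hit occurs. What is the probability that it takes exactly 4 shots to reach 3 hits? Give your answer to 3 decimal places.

Y = trial on which the third success occurs; negative binomial, r=3, p=0.589.
P(Y=4) = C(3,2) · p^3 · (1−p)^1
= 3 · 0.20434 · 0.411 = 0.25195

0.252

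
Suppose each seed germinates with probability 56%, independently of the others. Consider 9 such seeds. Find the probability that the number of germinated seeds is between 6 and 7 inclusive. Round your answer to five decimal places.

0.34105

X ~ Binomial(9, 0.56); P(6 ≤ X ≤ 7) = Σ C(9,k) p^k (1−p)^(9−k) over k:
  k=6: C(9,6)·0.56^6·0.44^3 = 0.2206813
  k=7: C(9,7)·0.56^7·0.44^2 = 0.1203716
Total = 0.3410529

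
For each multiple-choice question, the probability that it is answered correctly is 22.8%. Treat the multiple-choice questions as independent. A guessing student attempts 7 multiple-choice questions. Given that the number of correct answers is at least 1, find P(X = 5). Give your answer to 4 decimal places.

X ~ Binomial(7, 0.228). Want P(X=5 | X≥1) = P(X=5) / P(X≥1).
P(X=5) = C(7,5)·0.228^5·0.772^2 = 0.007711
P(X≥1) = 1 − 0.163426 = 0.836574
Ratio = 0.007711 / 0.836574 = 0.009218

0.0092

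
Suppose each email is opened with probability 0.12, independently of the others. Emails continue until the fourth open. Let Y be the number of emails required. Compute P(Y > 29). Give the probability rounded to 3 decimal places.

Needing more than 29 emails ⇔ fewer than 4 successes in the first 29. With X ~ Binomial(29, 0.12), P(Y > 29) = P(X ≤ 3).
  k=0: C(29,0)·0.12^0·0.88^29 = 0.02455
  k=1: C(29,1)·0.12^1·0.88^28 = 0.09707
  k=2: C(29,2)·0.12^2·0.88^27 = 0.18532
  k=3: C(29,3)·0.12^3·0.88^26 = 0.22744
P(X ≤ 3) = 0.53438

0.534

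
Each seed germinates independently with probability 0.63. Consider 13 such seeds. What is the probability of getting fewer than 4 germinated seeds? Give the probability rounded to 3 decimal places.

0.004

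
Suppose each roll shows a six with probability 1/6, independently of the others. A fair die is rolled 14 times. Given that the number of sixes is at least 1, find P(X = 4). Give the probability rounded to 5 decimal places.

0.13528

X ~ Binomial(14, 0.166667). Want P(X=4 | X≥1) = P(X=4) / P(X≥1).
P(X=4) = C(14,4)·0.166667^4·0.833333^10 = 0.1247431
P(X≥1) = 1 − 0.0778866 = 0.9221134
Ratio = 0.1247431 / 0.9221134 = 0.1352796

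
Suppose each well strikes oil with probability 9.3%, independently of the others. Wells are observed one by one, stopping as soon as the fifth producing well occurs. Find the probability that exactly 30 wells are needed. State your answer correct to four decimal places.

Y = trial on which the fifth success occurs; negative binomial, r=5, p=0.093.
P(Y=30) = C(29,4) · p^5 · (1−p)^25
= 23751 · 6.9569e-06 · 0.087133 = 0.014397

0.0144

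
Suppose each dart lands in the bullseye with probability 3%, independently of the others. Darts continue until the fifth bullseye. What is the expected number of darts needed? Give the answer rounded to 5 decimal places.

166.66667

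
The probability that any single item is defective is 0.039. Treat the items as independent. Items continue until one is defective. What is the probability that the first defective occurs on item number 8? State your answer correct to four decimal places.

0.0295

Geometric (trials to first success), p = 0.039.
P(Y = 8) = (1−p)^7 · p = 0.75694 · 0.039 = 0.029521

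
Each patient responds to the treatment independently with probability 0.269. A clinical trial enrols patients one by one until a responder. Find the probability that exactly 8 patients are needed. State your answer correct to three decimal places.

Geometric (trials to first success), p = 0.269.
P(Y = 8) = (1−p)^7 · p = 0.11154 · 0.269 = 0.03000

0.030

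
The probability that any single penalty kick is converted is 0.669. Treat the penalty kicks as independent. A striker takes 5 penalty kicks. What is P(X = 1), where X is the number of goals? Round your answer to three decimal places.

0.040

X ~ Binomial(n=5, p=0.669).
P(X=1) = C(5,1) · p^1 · (1−p)^4
= 5 · 0.669 · 0.012004 = 0.04015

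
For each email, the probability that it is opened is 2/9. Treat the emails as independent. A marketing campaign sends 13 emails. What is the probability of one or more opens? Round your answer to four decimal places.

P(at least one) = 1 − P(none) = 1 − (1 − 0.222222)^13
= 1 − 0.038117 = 0.961883

0.9619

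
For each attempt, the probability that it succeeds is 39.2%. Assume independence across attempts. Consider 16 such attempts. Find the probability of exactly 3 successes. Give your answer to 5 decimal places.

0.05234

X ~ Binomial(n=16, p=0.392).
P(X=3) = C(16,3) · p^3 · (1−p)^13
= 560 · 0.060236 · 0.0015515 = 0.0523351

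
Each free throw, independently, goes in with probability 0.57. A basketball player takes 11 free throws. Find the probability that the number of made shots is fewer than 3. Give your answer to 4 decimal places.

X ~ Binomial(11, 0.57); P(X ≤ 2) = Σ C(11,k) p^k (1−p)^(11−k) over k:
  k=0: C(11,0)·0.57^0·0.43^11 = 0.000093
  k=1: C(11,1)·0.57^1·0.43^10 = 0.001355
  k=2: C(11,2)·0.57^2·0.43^9 = 0.008981
Total = 0.010429

0.0104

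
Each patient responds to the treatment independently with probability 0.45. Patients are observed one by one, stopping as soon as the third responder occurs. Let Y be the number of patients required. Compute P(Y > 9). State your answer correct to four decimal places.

0.1495

Needing more than 9 patients ⇔ fewer than 3 successes in the first 9. With X ~ Binomial(9, 0.45), P(Y > 9) = P(X ≤ 2).
  k=0: C(9,0)·0.45^0·0.55^9 = 0.004605
  k=1: C(9,1)·0.45^1·0.55^8 = 0.033912
  k=2: C(9,2)·0.45^2·0.55^7 = 0.110986
P(X ≤ 2) = 0.149503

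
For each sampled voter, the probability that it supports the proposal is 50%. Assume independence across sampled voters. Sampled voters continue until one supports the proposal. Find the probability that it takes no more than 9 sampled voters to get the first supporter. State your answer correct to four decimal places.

Y = number of sampled voters to the first success; geometric, p = 0.50.
P(Y ≤ 9) = 1 − (1−p)^9 = 1 − 0.001953 = 0.998047

0.9980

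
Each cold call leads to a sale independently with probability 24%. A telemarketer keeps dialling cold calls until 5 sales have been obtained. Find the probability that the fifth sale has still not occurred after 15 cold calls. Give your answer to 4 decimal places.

Needing more than 15 cold calls ⇔ fewer than 5 successes in the first 15. With X ~ Binomial(15, 0.24), P(Y > 15) = P(X ≤ 4).
  k=0: C(15,0)·0.24^0·0.76^15 = 0.016301
  k=1: C(15,1)·0.24^1·0.76^14 = 0.077213
  k=2: C(15,2)·0.24^2·0.76^13 = 0.170682
  k=3: C(15,3)·0.24^3·0.76^12 = 0.233565
  k=4: C(15,4)·0.24^4·0.76^11 = 0.221272
P(X ≤ 4) = 0.719034

0.7190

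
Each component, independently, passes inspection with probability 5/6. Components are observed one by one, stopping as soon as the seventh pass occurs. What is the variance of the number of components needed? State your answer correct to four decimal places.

1.6800

Y = total components until the seventh success; negative binomial with r=7, p=0.833333.
Var(Y) = r(1−p)/p² = 7·0.166667 / 0.833333² = 1.680000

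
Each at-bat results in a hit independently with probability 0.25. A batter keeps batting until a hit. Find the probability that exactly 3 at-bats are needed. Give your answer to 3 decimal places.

0.141

Geometric (trials to first success), p = 0.25.
P(Y = 3) = (1−p)^2 · p = 0.5625 · 0.25 = 0.14062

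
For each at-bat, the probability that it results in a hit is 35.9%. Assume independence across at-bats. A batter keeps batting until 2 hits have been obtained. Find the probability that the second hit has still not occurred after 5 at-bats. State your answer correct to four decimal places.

0.4113

Needing more than 5 at-bats ⇔ fewer than 2 successes in the first 5. With X ~ Binomial(5, 0.359), P(Y > 5) = P(X ≤ 1).
  k=0: C(5,0)·0.359^0·0.641^5 = 0.108216
  k=1: C(5,1)·0.359^1·0.641^4 = 0.303038
P(X ≤ 1) = 0.411253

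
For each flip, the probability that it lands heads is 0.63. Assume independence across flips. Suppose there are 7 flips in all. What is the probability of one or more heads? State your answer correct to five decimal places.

0.99905

P(at least one) = 1 − P(none) = 1 − (1 − 0.63)^7
= 1 − 0.0009493 = 0.9990507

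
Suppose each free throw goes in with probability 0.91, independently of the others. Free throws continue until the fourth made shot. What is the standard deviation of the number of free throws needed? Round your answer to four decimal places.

0.6593

Y = total free throws until the fourth success; negative binomial with r=4, p=0.91.
SD(Y) = √[r(1−p)/p²] = √(0.434730) = 0.659341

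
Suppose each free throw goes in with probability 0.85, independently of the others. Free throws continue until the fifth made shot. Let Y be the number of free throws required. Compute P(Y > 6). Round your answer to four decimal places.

Needing more than 6 free throws ⇔ fewer than 5 successes in the first 6. With X ~ Binomial(6, 0.85), P(Y > 6) = P(X ≤ 4).
  k=0: C(6,0)·0.85^0·0.15^6 = 0.000011
  k=1: C(6,1)·0.85^1·0.15^5 = 0.000387
  k=2: C(6,2)·0.85^2·0.15^4 = 0.005486
  k=3: C(6,3)·0.85^3·0.15^3 = 0.041453
  k=4: C(6,4)·0.85^4·0.15^2 = 0.176177
P(X ≤ 4) = 0.223516

0.2235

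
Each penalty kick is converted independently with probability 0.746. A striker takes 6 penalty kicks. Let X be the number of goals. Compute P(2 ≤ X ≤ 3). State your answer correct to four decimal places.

X ~ Binomial(6, 0.746); P(2 ≤ X ≤ 3) = Σ C(6,k) p^k (1−p)^(6−k) over k:
  k=2: C(6,2)·0.746^2·0.254^4 = 0.034746
  k=3: C(6,3)·0.746^3·0.254^3 = 0.136065
Total = 0.170811

0.1708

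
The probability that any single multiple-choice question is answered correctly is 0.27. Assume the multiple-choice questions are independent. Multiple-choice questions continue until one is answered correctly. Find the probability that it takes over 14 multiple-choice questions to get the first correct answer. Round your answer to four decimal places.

Y = number of multiple-choice questions to the first success; geometric, p = 0.27.
P(Y > 14) = P(first 14 all fail) = (1−p)^14 = 0.012205

0.0122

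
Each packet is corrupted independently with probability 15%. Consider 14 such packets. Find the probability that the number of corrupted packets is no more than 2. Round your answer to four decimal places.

X ~ Binomial(14, 0.15); P(X ≤ 2) = Σ C(14,k) p^k (1−p)^(14−k) over k:
  k=0: C(14,0)·0.15^0·0.85^14 = 0.102770
  k=1: C(14,1)·0.15^1·0.85^13 = 0.253902
  k=2: C(14,2)·0.15^2·0.85^12 = 0.291240
Total = 0.647911

0.6479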